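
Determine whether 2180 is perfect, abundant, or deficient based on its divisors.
abundant

Proper divisors of 2180: sum = 1 + 2 + 4 + 5 + 10 + 20 + 109 + 218 + 436 + 545 + 1090 = 2440
Since 2440 > 2180, 2180 is abundant.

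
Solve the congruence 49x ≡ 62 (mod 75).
x ≡ 38 (mod 75)

gcd(49, 75) = 1, which divides 62, so solutions exist.
Find 49^(-1) mod 75 by the extended Euclidean algorithm:
75 = 1 × 49 + 26  ⟹  26 = (1)·75 + (-1)·49
49 = 1 × 26 + 23  ⟹  23 = (-1)·75 + (2)·49
26 = 1 × 23 + 3  ⟹  3 = (2)·75 + (-3)·49
23 = 7 × 3 + 2  ⟹  2 = (-15)·75 + (23)·49
3 = 1 × 2 + 1  ⟹  1 = (17)·75 + (-26)·49
So (-26)·49 ≡ 1 (mod 75), i.e. 49^(-1) ≡ -26 ≡ 49 (mod 75).
x ≡ 49 × 62 = 3038 ≡ 38 (mod 75).
Check: 49 × 38 = 1862 ≡ 62 (mod 75).
Unique solution: x ≡ 38 (mod 75)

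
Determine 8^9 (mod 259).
43

Repeated squaring. Binary of 9 = 1001.
8^1 ≡ 8 (mod 259); 8^2 ≡ 64 (mod 259); 8^4 ≡ 211 (mod 259); 8^8 ≡ 232 (mod 259)
8^9 = 8^1 × 8^8 ≡ 43 (mod 259)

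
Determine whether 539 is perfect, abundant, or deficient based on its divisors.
deficient

Proper divisors of 539: sum = 1 + 7 + 11 + 49 + 77 = 145
Since 145 < 539, 539 is deficient.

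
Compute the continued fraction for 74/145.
[0; 1, 1, 23, 1, 2]

Euclidean algorithm steps:
74 = 0 × 145 + 74
145 = 1 × 74 + 71
74 = 1 × 71 + 3
71 = 23 × 3 + 2
3 = 1 × 2 + 1
2 = 2 × 1 + 0
Continued fraction: [0; 1, 1, 23, 1, 2]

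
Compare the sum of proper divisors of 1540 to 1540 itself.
abundant

Proper divisors of 1540: sum = 1 + 2 + 4 + 5 + 7 + 10 + 11 + 14 + ... + 220 + 308 + 385 + 770 (23 divisors) = 2492
Since 2492 > 1540, 1540 is abundant.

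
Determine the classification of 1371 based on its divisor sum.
deficient

Proper divisors of 1371: sum = 1 + 3 + 457 = 461
Since 461 < 1371, 1371 is deficient.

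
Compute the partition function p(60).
966467

p(n) counts ways to write n as a sum of positive integers (order ignored).
Euler's pentagonal recurrence: p(k) = p(k-1) + p(k-2) - p(k-5) - p(k-7) + p(k-12) + p(k-15) - ... (offsets j(3j∓1)/2, signs ++--, p(0)=1, p(<0)=0).
DP table for k = 0..59: p(0)=1, p(1)=1, p(2)=2, p(3)=3, p(4)=5, p(5)=7, p(6)=11, p(7)=15, p(8)=22, p(9)=30, p(10)=42, p(11)=56, p(12)=77, p(13)=101, p(14)=135, p(15)=176, p(16)=231, p(17)=297, p(18)=385, p(19)=490, p(20)=627, p(21)=792, p(22)=1002, p(23)=1255, p(24)=1575, p(25)=1958, p(26)=2436, p(27)=3010, p(28)=3718, p(29)=4565, p(30)=5604, p(31)=6842, p(32)=8349, p(33)=10143, p(34)=12310, p(35)=14883, p(36)=17977, p(37)=21637, p(38)=26015, p(39)=31185, p(40)=37338, p(41)=44583, p(42)=53174, p(43)=63261, p(44)=75175, p(45)=89134, p(46)=105558, p(47)=124754, p(48)=147273, p(49)=173525, p(50)=204226, p(51)=239943, p(52)=281589, p(53)=329931, p(54)=386155, p(55)=451276, p(56)=526823, p(57)=614154, p(58)=715220, p(59)=831820.
Final step: p(60) = p(59) + p(58) - p(55) - p(53) + p(48) + p(45) - p(38) - p(34) + p(25) + p(20) - p(9) - p(3)
= 831820 + 715220 - 451276 - 329931 + 147273 + 89134 - 26015 - 12310 + 1958 + 627 - 30 - 3
= 966467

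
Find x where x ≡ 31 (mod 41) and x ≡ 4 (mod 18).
400

Using Chinese Remainder Theorem:
M = 41 × 18 = 738
M1 = 18, M2 = 41
y1 = 18^(-1) mod 41 = 16
y2 = 41^(-1) mod 18 = 11
x = (31×18×16 + 4×41×11) mod 738 = 400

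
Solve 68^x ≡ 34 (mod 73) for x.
65

Baby-step giant-step with step n = ⌈√73⌉ = 9.
Baby steps 68^j mod 73 (j:value) for j=0..8: 0:1, 1:68, 2:25, 3:21, 4:41, 5:14, 6:3, 7:58, 8:2.
Giant-step multiplier: 68^(-9) ≡ 68^(72-9) = 68^63 ≡ 51 (mod 73).
Giant steps γ_i = 34·51^i mod 73: γ_0=34, γ_1=55, γ_2=31, γ_3=48, γ_4=39, γ_5=18, γ_6=42, γ_7=25 (in table at j=2).
x = i·n + j = 7·9 + 2 = 65.
Check: 68^65 ≡ 34 (mod 73).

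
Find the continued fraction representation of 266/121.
[2; 5, 24]

Euclidean algorithm steps:
266 = 2 × 121 + 24
121 = 5 × 24 + 1
24 = 24 × 1 + 0
Continued fraction: [2; 5, 24]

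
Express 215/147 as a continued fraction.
[1; 2, 6, 5, 2]

Euclidean algorithm steps:
215 = 1 × 147 + 68
147 = 2 × 68 + 11
68 = 6 × 11 + 2
11 = 5 × 2 + 1
2 = 2 × 1 + 0
Continued fraction: [1; 2, 6, 5, 2]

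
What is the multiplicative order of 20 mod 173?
172

173 is prime, so ord(20) divides φ(173) = 172.
Divisors of 172: 1, 2, 4, 43, 86, 172.
Repeated squaring: 20^1 ≡ 20, 20^2 ≡ 54, 20^4 ≡ 148, 20^8 ≡ 106, 20^16 ≡ 164, 20^32 ≡ 81, 20^64 ≡ 160, 20^128 ≡ 169 (mod 173).
Test 20^d mod 173 for each divisor d in increasing order:
20^1 ≡ 20
20^2 ≡ 54
20^4 ≡ 148
20^43 = 20^32·20^8·20^2·20^1 ≡ 80
20^86 = 20^64·20^16·20^4·20^2 ≡ 172
20^172 = 20^128·20^32·20^8·20^4 ≡ 1  ← first divisor giving 1
The order is 172.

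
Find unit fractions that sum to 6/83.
1/14 + 1/1162

Greedy algorithm:
6/83: ceiling(83/6) = 14, use 1/14
1/1162: ceiling(1162/1) = 1162, use 1/1162
Result: 6/83 = 1/14 + 1/1162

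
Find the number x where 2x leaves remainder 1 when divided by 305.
153

gcd(2, 305) = 1, so the inverse exists.
Extended Euclidean algorithm on (305, 2):
305 = 152 × 2 + 1  ⟹  1 = (1)·305 + (-152)·2
So (-152)·2 ≡ 1 (mod 305), i.e. 2^(-1) ≡ -152 ≡ 153 (mod 305).
Check: 2 × 153 = 306 ≡ 1 (mod 305)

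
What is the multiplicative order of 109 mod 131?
65

131 is prime, so ord(109) divides φ(131) = 130.
Divisors of 130: 1, 2, 5, 10, 13, 26, 65, 130.
Repeated squaring: 109^1 ≡ 109, 109^2 ≡ 91, 109^4 ≡ 28, 109^8 ≡ 129, 109^16 ≡ 4, 109^32 ≡ 16, 109^64 ≡ 125, 109^128 ≡ 36 (mod 131).
Test 109^d mod 131 for each divisor d in increasing order:
109^1 ≡ 109
109^2 ≡ 91
109^5 = 109^4·109^1 ≡ 39
109^10 = 109^8·109^2 ≡ 80
109^13 = 109^8·109^4·109^1 ≡ 53
109^26 = 109^16·109^8·109^2 ≡ 58
109^65 = 109^64·109^1 ≡ 1  ← first divisor giving 1
The order is 65.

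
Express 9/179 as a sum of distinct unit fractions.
1/20 + 1/3580

Greedy algorithm:
9/179: ceiling(179/9) = 20, use 1/20
1/3580: ceiling(3580/1) = 3580, use 1/3580
Result: 9/179 = 1/20 + 1/3580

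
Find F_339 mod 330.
56

Matrix identity: Q^n = [[F_(n+1), F_n], [F_n, F_(n-1)]] with Q = [[1,1],[1,0]].
n = 339 = 101010011₂. Square-and-multiply, entries mod 330:
Q^1 = [[1,1],[1,0]]
Q^2 = (Q^1)² = [[2,1],[1,1]]
Q^5 = (Q^2)²·Q = [[8,5],[5,3]]
Q^10 = (Q^5)² = [[89,55],[55,34]]
Q^21 = (Q^10)²·Q = [[221,56],[56,165]]
Q^42 = (Q^21)² = [[167,166],[166,1]]
Q^84 = (Q^42)² = [[5,168],[168,167]]
Q^169 = (Q^84)²·Q = [[55,199],[199,186]]
Q^339 = (Q^169)²·Q = [[165,56],[56,109]]
F_339 mod 330 = Q^339[0][1] = 56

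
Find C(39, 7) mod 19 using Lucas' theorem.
0

Using Lucas' theorem:
Write n=39 and k=7 in base 19:
n in base 19: [2, 1]
k in base 19: [0, 7]
C(39,7) mod 19 = ∏ C(n_i, k_i) mod 19
Digit binomials (mod 19): C(2,0) = 1; C(1,7) = 0 (k_i > n_i)
Product: 1 × 0 = 0 ≡ 0 (mod 19)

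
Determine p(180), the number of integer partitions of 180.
684957390936

p(n) counts ways to write n as a sum of positive integers (order ignored).
Euler's pentagonal recurrence: p(k) = p(k-1) + p(k-2) - p(k-5) - p(k-7) + p(k-12) + p(k-15) - ... (offsets j(3j∓1)/2, signs ++--, p(0)=1, p(<0)=0).
DP table for k = 0..179: p(0)=1, p(1)=1, p(2)=2, p(3)=3, p(4)=5, p(5)=7, p(6)=11, p(7)=15, p(8)=22, p(9)=30, p(10)=42, p(11)=56, p(12)=77, p(13)=101, p(14)=135, p(15)=176, p(16)=231, p(17)=297, p(18)=385, p(19)=490, p(20)=627, p(21)=792, p(22)=1002, p(23)=1255, p(24)=1575, p(25)=1958, p(26)=2436, p(27)=3010, p(28)=3718, p(29)=4565, p(30)=5604, p(31)=6842, p(32)=8349, p(33)=10143, p(34)=12310, p(35)=14883, p(36)=17977, p(37)=21637, p(38)=26015, p(39)=31185, p(40)=37338, p(41)=44583, p(42)=53174, p(43)=63261, p(44)=75175, p(45)=89134, p(46)=105558, p(47)=124754, p(48)=147273, p(49)=173525, p(50)=204226, p(51)=239943, p(52)=281589, p(53)=329931, p(54)=386155, p(55)=451276, p(56)=526823, p(57)=614154, p(58)=715220, p(59)=831820, p(60)=966467, p(61)=1121505, p(62)=1300156, p(63)=1505499, p(64)=1741630, p(65)=2012558, p(66)=2323520, p(67)=2679689, p(68)=3087735, p(69)=3554345, p(70)=4087968, p(71)=4697205, p(72)=5392783, p(73)=6185689, p(74)=7089500, p(75)=8118264, p(76)=9289091, p(77)=10619863, p(78)=12132164, p(79)=13848650, p(80)=15796476, p(81)=18004327, p(82)=20506255, p(83)=23338469, p(84)=26543660, p(85)=30167357, p(86)=34262962, p(87)=38887673, p(88)=44108109, p(89)=49995925, p(90)=56634173, p(91)=64112359, p(92)=72533807, p(93)=82010177, p(94)=92669720, p(95)=104651419, p(96)=118114304, p(97)=133230930, p(98)=150198136, p(99)=169229875, p(100)=190569292, p(101)=214481126, p(102)=241265379, p(103)=271248950, p(104)=304801365, p(105)=342325709, p(106)=384276336, p(107)=431149389, p(108)=483502844, p(109)=541946240, p(110)=607163746, p(111)=679903203, p(112)=761002156, p(113)=851376628, p(114)=952050665, p(115)=1064144451, p(116)=1188908248, p(117)=1327710076, p(118)=1482074143, p(119)=1653668665, p(120)=1844349560, p(121)=2056148051, p(122)=2291320912, p(123)=2552338241, p(124)=2841940500, p(125)=3163127352, p(126)=3519222692, p(127)=3913864295, p(128)=4351078600, p(129)=4835271870, p(130)=5371315400, p(131)=5964539504, p(132)=6620830889, p(133)=7346629512, p(134)=8149040695, p(135)=9035836076, p(136)=10015581680, p(137)=11097645016, p(138)=12292341831, p(139)=13610949895, p(140)=15065878135, p(141)=16670689208, p(142)=18440293320, p(143)=20390982757, p(144)=22540654445, p(145)=24908858009, p(146)=27517052599, p(147)=30388671978, p(148)=33549419497, p(149)=37027355200, p(150)=40853235313, p(151)=45060624582, p(152)=49686288421, p(153)=54770336324, p(154)=60356673280, p(155)=66493182097, p(156)=73232243759, p(157)=80630964769, p(158)=88751778802, p(159)=97662728555, p(160)=107438159466, p(161)=118159068427, p(162)=129913904637, p(163)=142798995930, p(164)=156919475295, p(165)=172389800255, p(166)=189334822579, p(167)=207890420102, p(168)=228204732751, p(169)=250438925115, p(170)=274768617130, p(171)=301384802048, p(172)=330495499613, p(173)=362326859895, p(174)=397125074750, p(175)=435157697830, p(176)=476715857290, p(177)=522115831195, p(178)=571701605655, p(179)=625846753120.
Final step: p(180) = p(179) + p(178) - p(175) - p(173) + p(168) + p(165) - p(158) - p(154) + p(145) + p(140) - p(129) - p(123) + p(110) + p(103) - p(88) - p(80) + p(63) + p(54) - p(35) - p(25) + p(4)
= 625846753120 + 571701605655 - 435157697830 - 362326859895 + 228204732751 + 172389800255 - 88751778802 - 60356673280 + 24908858009 + 15065878135 - 4835271870 - 2552338241 + 607163746 + 271248950 - 44108109 - 15796476 + 1505499 + 386155 - 14883 - 1958 + 5
= 684957390936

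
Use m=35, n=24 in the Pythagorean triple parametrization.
(649, 1680, 1801)

Euclid's formula: a = m² - n², b = 2mn, c = m² + n²
m = 35, n = 24
a = 35² - 24² = 1225 - 576 = 649
b = 2 × 35 × 24 = 1680
c = 35² + 24² = 1225 + 576 = 1801
Verification: 649² + 1680² = 421201 + 2822400 = 3243601 = 1801² ✓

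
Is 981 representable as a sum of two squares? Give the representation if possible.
9² + 30² (a=9, b=30)

Factorization: 981 = 3^2 × 109
By Fermat: n is sum of two squares iff every prime p ≡ 3 (mod 4) appears to even power.
All primes ≡ 3 (mod 4) appear to even power.
Search a = 0, 1, 2, … for 981 - a² a perfect square: first hit at a = 9: 981 - 81 = 900 = 30².
981 = 9² + 30² = 81 + 900 ✓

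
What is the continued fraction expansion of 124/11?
[11; 3, 1, 2]

Euclidean algorithm steps:
124 = 11 × 11 + 3
11 = 3 × 3 + 2
3 = 1 × 2 + 1
2 = 2 × 1 + 0
Continued fraction: [11; 3, 1, 2]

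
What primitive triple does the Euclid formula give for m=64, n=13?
(3927, 1664, 4265)

Euclid's formula: a = m² - n², b = 2mn, c = m² + n²
m = 64, n = 13
a = 64² - 13² = 4096 - 169 = 3927
b = 2 × 64 × 13 = 1664
c = 64² + 13² = 4096 + 169 = 4265
Verification: 3927² + 1664² = 15421329 + 2768896 = 18190225 = 4265² ✓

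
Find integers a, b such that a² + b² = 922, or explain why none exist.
9² + 29² (a=9, b=29)

Factorization: 922 = 2 × 461
By Fermat: n is sum of two squares iff every prime p ≡ 3 (mod 4) appears to even power.
All primes ≡ 3 (mod 4) appear to even power.
Search a = 0, 1, 2, … for 922 - a² a perfect square: first hit at a = 9: 922 - 81 = 841 = 29².
922 = 9² + 29² = 81 + 841 ✓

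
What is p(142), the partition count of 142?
18440293320

p(n) counts ways to write n as a sum of positive integers (order ignored).
Euler's pentagonal recurrence: p(k) = p(k-1) + p(k-2) - p(k-5) - p(k-7) + p(k-12) + p(k-15) - ... (offsets j(3j∓1)/2, signs ++--, p(0)=1, p(<0)=0).
DP table for k = 0..141: p(0)=1, p(1)=1, p(2)=2, p(3)=3, p(4)=5, p(5)=7, p(6)=11, p(7)=15, p(8)=22, p(9)=30, p(10)=42, p(11)=56, p(12)=77, p(13)=101, p(14)=135, p(15)=176, p(16)=231, p(17)=297, p(18)=385, p(19)=490, p(20)=627, p(21)=792, p(22)=1002, p(23)=1255, p(24)=1575, p(25)=1958, p(26)=2436, p(27)=3010, p(28)=3718, p(29)=4565, p(30)=5604, p(31)=6842, p(32)=8349, p(33)=10143, p(34)=12310, p(35)=14883, p(36)=17977, p(37)=21637, p(38)=26015, p(39)=31185, p(40)=37338, p(41)=44583, p(42)=53174, p(43)=63261, p(44)=75175, p(45)=89134, p(46)=105558, p(47)=124754, p(48)=147273, p(49)=173525, p(50)=204226, p(51)=239943, p(52)=281589, p(53)=329931, p(54)=386155, p(55)=451276, p(56)=526823, p(57)=614154, p(58)=715220, p(59)=831820, p(60)=966467, p(61)=1121505, p(62)=1300156, p(63)=1505499, p(64)=1741630, p(65)=2012558, p(66)=2323520, p(67)=2679689, p(68)=3087735, p(69)=3554345, p(70)=4087968, p(71)=4697205, p(72)=5392783, p(73)=6185689, p(74)=7089500, p(75)=8118264, p(76)=9289091, p(77)=10619863, p(78)=12132164, p(79)=13848650, p(80)=15796476, p(81)=18004327, p(82)=20506255, p(83)=23338469, p(84)=26543660, p(85)=30167357, p(86)=34262962, p(87)=38887673, p(88)=44108109, p(89)=49995925, p(90)=56634173, p(91)=64112359, p(92)=72533807, p(93)=82010177, p(94)=92669720, p(95)=104651419, p(96)=118114304, p(97)=133230930, p(98)=150198136, p(99)=169229875, p(100)=190569292, p(101)=214481126, p(102)=241265379, p(103)=271248950, p(104)=304801365, p(105)=342325709, p(106)=384276336, p(107)=431149389, p(108)=483502844, p(109)=541946240, p(110)=607163746, p(111)=679903203, p(112)=761002156, p(113)=851376628, p(114)=952050665, p(115)=1064144451, p(116)=1188908248, p(117)=1327710076, p(118)=1482074143, p(119)=1653668665, p(120)=1844349560, p(121)=2056148051, p(122)=2291320912, p(123)=2552338241, p(124)=2841940500, p(125)=3163127352, p(126)=3519222692, p(127)=3913864295, p(128)=4351078600, p(129)=4835271870, p(130)=5371315400, p(131)=5964539504, p(132)=6620830889, p(133)=7346629512, p(134)=8149040695, p(135)=9035836076, p(136)=10015581680, p(137)=11097645016, p(138)=12292341831, p(139)=13610949895, p(140)=15065878135, p(141)=16670689208.
Final step: p(142) = p(141) + p(140) - p(137) - p(135) + p(130) + p(127) - p(120) - p(116) + p(107) + p(102) - p(91) - p(85) + p(72) + p(65) - p(50) - p(42) + p(25) + p(16)
= 16670689208 + 15065878135 - 11097645016 - 9035836076 + 5371315400 + 3913864295 - 1844349560 - 1188908248 + 431149389 + 241265379 - 64112359 - 30167357 + 5392783 + 2012558 - 204226 - 53174 + 1958 + 231
= 18440293320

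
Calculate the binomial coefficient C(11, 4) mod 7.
1

Using Lucas' theorem:
Write n=11 and k=4 in base 7:
n in base 7: [1, 4]
k in base 7: [0, 4]
C(11,4) mod 7 = ∏ C(n_i, k_i) mod 7
Digit binomials (mod 7): C(1,0) = 1; C(4,4) = 1
Product: 1 × 1 = 1 ≡ 1 (mod 7)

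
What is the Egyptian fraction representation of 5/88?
1/18 + 1/792

Greedy algorithm:
5/88: ceiling(88/5) = 18, use 1/18
1/792: ceiling(792/1) = 792, use 1/792
Result: 5/88 = 1/18 + 1/792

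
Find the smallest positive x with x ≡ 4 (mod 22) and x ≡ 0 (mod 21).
378

Using Chinese Remainder Theorem:
M = 22 × 21 = 462
M1 = 21, M2 = 22
y1 = 21^(-1) mod 22 = 21
y2 = 22^(-1) mod 21 = 1
x = (4×21×21 + 0×22×1) mod 462 = 378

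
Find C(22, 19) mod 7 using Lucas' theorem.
0

Using Lucas' theorem:
Write n=22 and k=19 in base 7:
n in base 7: [3, 1]
k in base 7: [2, 5]
C(22,19) mod 7 = ∏ C(n_i, k_i) mod 7
Digit binomials (mod 7): C(3,2) = 3; C(1,5) = 0 (k_i > n_i)
Product: 3 × 0 = 0 ≡ 0 (mod 7)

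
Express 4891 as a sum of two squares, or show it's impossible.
Not possible

Factorization: 4891 = 67 × 73
By Fermat: n is sum of two squares iff every prime p ≡ 3 (mod 4) appears to even power.
Prime(s) ≡ 3 (mod 4) with odd exponent: [(67, 1)]
Therefore 4891 cannot be expressed as a² + b².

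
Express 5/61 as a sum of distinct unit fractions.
1/13 + 1/199 + 1/52603 + 1/4150560811 + 1/34454310087467394631

Greedy algorithm:
5/61: ceiling(61/5) = 13, use 1/13
4/793: ceiling(793/4) = 199, use 1/199
3/157807: ceiling(157807/3) = 52603, use 1/52603
2/8301121621: ceiling(8301121621/2) = 4150560811, use 1/4150560811
1/34454310087467394631: ceiling(34454310087467394631/1) = 34454310087467394631, use 1/34454310087467394631
Result: 5/61 = 1/13 + 1/199 + 1/52603 + 1/4150560811 + 1/34454310087467394631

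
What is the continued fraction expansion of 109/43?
[2; 1, 1, 6, 1, 2]

Euclidean algorithm steps:
109 = 2 × 43 + 23
43 = 1 × 23 + 20
23 = 1 × 20 + 3
20 = 6 × 3 + 2
3 = 1 × 2 + 1
2 = 2 × 1 + 0
Continued fraction: [2; 1, 1, 6, 1, 2]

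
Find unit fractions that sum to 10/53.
1/6 + 1/46 + 1/3657

Greedy algorithm:
10/53: ceiling(53/10) = 6, use 1/6
7/318: ceiling(318/7) = 46, use 1/46
1/3657: ceiling(3657/1) = 3657, use 1/3657
Result: 10/53 = 1/6 + 1/46 + 1/3657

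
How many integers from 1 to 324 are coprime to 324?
108

324 = 2^2 × 3^4
φ(n) = n × ∏(1 - 1/p) for each prime p dividing n
φ(324) = 324 × (1 - 1/2) × (1 - 1/3) = 108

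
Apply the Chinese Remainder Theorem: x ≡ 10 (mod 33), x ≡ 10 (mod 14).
10

Using Chinese Remainder Theorem:
M = 33 × 14 = 462
M1 = 14, M2 = 33
y1 = 14^(-1) mod 33 = 26
y2 = 33^(-1) mod 14 = 3
x = (10×14×26 + 10×33×3) mod 462 = 10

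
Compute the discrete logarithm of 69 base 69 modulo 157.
1

Baby-step giant-step with step n = ⌈√157⌉ = 13.
Baby steps 69^j mod 157 (j:value) for j=0..12: 0:1, 1:69, 2:51, 3:65, 4:89, 5:18, 6:143, 7:133, 8:71, 9:32, 10:10, 11:62, 12:39.
h = 69 is already in the table at j=1, so x = 1.
Check: 69^1 ≡ 69 (mod 157).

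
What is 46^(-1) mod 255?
61

gcd(46, 255) = 1, so the inverse exists.
Extended Euclidean algorithm on (255, 46):
255 = 5 × 46 + 25  ⟹  25 = (1)·255 + (-5)·46
46 = 1 × 25 + 21  ⟹  21 = (-1)·255 + (6)·46
25 = 1 × 21 + 4  ⟹  4 = (2)·255 + (-11)·46
21 = 5 × 4 + 1  ⟹  1 = (-11)·255 + (61)·46
So (61)·46 ≡ 1 (mod 255), i.e. 46^(-1) ≡ 61 (mod 255).
Check: 46 × 61 = 2806 ≡ 1 (mod 255)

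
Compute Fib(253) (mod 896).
9

Matrix identity: Q^n = [[F_(n+1), F_n], [F_n, F_(n-1)]] with Q = [[1,1],[1,0]].
n = 253 = 11111101₂. Square-and-multiply, entries mod 896:
Q^1 = [[1,1],[1,0]]
Q^3 = (Q^1)²·Q = [[3,2],[2,1]]
Q^7 = (Q^3)²·Q = [[21,13],[13,8]]
Q^15 = (Q^7)²·Q = [[91,610],[610,377]]
Q^31 = (Q^15)²·Q = [[133,477],[477,552]]
Q^63 = (Q^31)²·Q = [[315,610],[610,601]]
Q^126 = (Q^63)² = [[29,552],[552,373]]
Q^253 = (Q^126)²·Q = [[601,9],[9,592]]
F_253 mod 896 = Q^253[0][1] = 9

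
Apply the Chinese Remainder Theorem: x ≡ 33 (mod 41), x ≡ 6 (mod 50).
156

Using Chinese Remainder Theorem:
M = 41 × 50 = 2050
M1 = 50, M2 = 41
y1 = 50^(-1) mod 41 = 32
y2 = 41^(-1) mod 50 = 11
x = (33×50×32 + 6×41×11) mod 2050 = 156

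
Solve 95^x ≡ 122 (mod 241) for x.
184

Baby-step giant-step with step n = ⌈√241⌉ = 16.
Baby steps 95^j mod 241 (j:value) for j=0..15: 0:1, 1:95, 2:108, 3:138, 4:96, 5:203, 6:5, 7:234, 8:58, 9:208, 10:239, 11:51, 12:25, 13:206, 14:49, 15:76.
Giant-step multiplier: 95^(-16) ≡ 95^(240-16) = 95^224 ≡ 24 (mod 241).
Giant steps γ_i = 122·24^i mod 241: γ_0=122, γ_1=36, γ_2=141, γ_3=10, γ_4=240, γ_5=217, γ_6=147, γ_7=154, γ_8=81, γ_9=16, γ_10=143, γ_11=58 (in table at j=8).
x = i·n + j = 11·16 + 8 = 184.
Check: 95^184 ≡ 122 (mod 241).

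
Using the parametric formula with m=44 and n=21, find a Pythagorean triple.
(1495, 1848, 2377)

Euclid's formula: a = m² - n², b = 2mn, c = m² + n²
m = 44, n = 21
a = 44² - 21² = 1936 - 441 = 1495
b = 2 × 44 × 21 = 1848
c = 44² + 21² = 1936 + 441 = 2377
Verification: 1495² + 1848² = 2235025 + 3415104 = 5650129 = 2377² ✓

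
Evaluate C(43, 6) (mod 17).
16

Using Lucas' theorem:
Write n=43 and k=6 in base 17:
n in base 17: [2, 9]
k in base 17: [0, 6]
C(43,6) mod 17 = ∏ C(n_i, k_i) mod 17
Digit binomials (mod 17): C(2,0) = 1; C(9,6) = 84 ≡ 16
Product: 1 × 16 = 16 ≡ 16 (mod 17)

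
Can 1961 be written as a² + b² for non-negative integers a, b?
5² + 44² (a=5, b=44)

Factorization: 1961 = 37 × 53
By Fermat: n is sum of two squares iff every prime p ≡ 3 (mod 4) appears to even power.
All primes ≡ 3 (mod 4) appear to even power.
Search a = 0, 1, 2, … for 1961 - a² a perfect square: first hit at a = 5: 1961 - 25 = 1936 = 44².
1961 = 5² + 44² = 25 + 1936 ✓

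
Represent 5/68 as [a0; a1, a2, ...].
[0; 13, 1, 1, 2]

Euclidean algorithm steps:
5 = 0 × 68 + 5
68 = 13 × 5 + 3
5 = 1 × 3 + 2
3 = 1 × 2 + 1
2 = 2 × 1 + 0
Continued fraction: [0; 13, 1, 1, 2]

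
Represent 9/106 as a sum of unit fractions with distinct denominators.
1/12 + 1/636

Greedy algorithm:
9/106: ceiling(106/9) = 12, use 1/12
1/636: ceiling(636/1) = 636, use 1/636
Result: 9/106 = 1/12 + 1/636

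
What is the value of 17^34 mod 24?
1

Repeated squaring. Binary of 34 = 100010.
17^1 ≡ 17 (mod 24); 17^2 ≡ 1 (mod 24); 17^4 ≡ 1 (mod 24); 17^8 ≡ 1 (mod 24); 17^16 ≡ 1 (mod 24); 17^32 ≡ 1 (mod 24)
17^34 = 17^2 × 17^32 ≡ 1 (mod 24)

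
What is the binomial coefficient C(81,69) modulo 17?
13

Using Lucas' theorem:
Write n=81 and k=69 in base 17:
n in base 17: [4, 13]
k in base 17: [4, 1]
C(81,69) mod 17 = ∏ C(n_i, k_i) mod 17
Digit binomials (mod 17): C(4,4) = 1; C(13,1) = 13
Product: 1 × 13 = 13 ≡ 13 (mod 17)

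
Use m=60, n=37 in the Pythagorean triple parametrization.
(2231, 4440, 4969)

Euclid's formula: a = m² - n², b = 2mn, c = m² + n²
m = 60, n = 37
a = 60² - 37² = 3600 - 1369 = 2231
b = 2 × 60 × 37 = 4440
c = 60² + 37² = 3600 + 1369 = 4969
Verification: 2231² + 4440² = 4977361 + 19713600 = 24690961 = 4969² ✓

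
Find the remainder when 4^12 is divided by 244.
20

Repeated squaring. Binary of 12 = 1100.
4^1 ≡ 4 (mod 244); 4^2 ≡ 16 (mod 244); 4^4 ≡ 12 (mod 244); 4^8 ≡ 144 (mod 244)
4^12 = 4^4 × 4^8 ≡ 20 (mod 244)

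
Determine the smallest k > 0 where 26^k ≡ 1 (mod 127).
63

127 is prime, so ord(26) divides φ(127) = 126.
Divisors of 126: 1, 2, 3, 6, 7, 9, 14, 18, 21, 42, 63, 126.
Repeated squaring: 26^1 ≡ 26, 26^2 ≡ 41, 26^4 ≡ 30, 26^8 ≡ 11, 26^16 ≡ 121, 26^32 ≡ 36, 26^64 ≡ 26 (mod 127).
Test 26^d mod 127 for each divisor d in increasing order:
26^1 ≡ 26
26^2 ≡ 41
26^3 = 26^2·26^1 ≡ 50
26^6 = 26^4·26^2 ≡ 87
26^7 = 26^4·26^2·26^1 ≡ 103
26^9 = 26^8·26^1 ≡ 32
26^14 = 26^8·26^4·26^2 ≡ 68
26^18 = 26^16·26^2 ≡ 8
26^21 = 26^16·26^4·26^1 ≡ 19
26^42 = 26^32·26^8·26^2 ≡ 107
26^63 = 26^32·26^16·26^8·26^4·26^2·26^1 ≡ 1  ← first divisor giving 1
The order is 63.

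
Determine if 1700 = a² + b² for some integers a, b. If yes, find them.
10² + 40² (a=10, b=40)

Factorization: 1700 = 2^2 × 5^2 × 17
By Fermat: n is sum of two squares iff every prime p ≡ 3 (mod 4) appears to even power.
All primes ≡ 3 (mod 4) appear to even power.
Search a = 0, 1, 2, … for 1700 - a² a perfect square: first hit at a = 10: 1700 - 100 = 1600 = 40².
1700 = 10² + 40² = 100 + 1600 ✓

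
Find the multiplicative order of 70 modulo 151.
50

151 is prime, so ord(70) divides φ(151) = 150.
Divisors of 150: 1, 2, 3, 5, 6, 10, 15, 25, 30, 50, 75, 150.
Repeated squaring: 70^1 ≡ 70, 70^2 ≡ 68, 70^4 ≡ 94, 70^8 ≡ 78, 70^16 ≡ 44, 70^32 ≡ 124, 70^64 ≡ 125, 70^128 ≡ 72 (mod 151).
Test 70^d mod 151 for each divisor d in increasing order:
70^1 ≡ 70
70^2 ≡ 68
70^3 = 70^2·70^1 ≡ 79
70^5 = 70^4·70^1 ≡ 87
70^6 = 70^4·70^2 ≡ 50
70^10 = 70^8·70^2 ≡ 19
70^15 = 70^8·70^4·70^2·70^1 ≡ 143
70^25 = 70^16·70^8·70^1 ≡ 150
70^30 = 70^16·70^8·70^4·70^2 ≡ 64
70^50 = 70^32·70^16·70^2 ≡ 1  ← first divisor giving 1
The order is 50.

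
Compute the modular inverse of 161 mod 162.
161

gcd(161, 162) = 1, so the inverse exists.
Extended Euclidean algorithm on (162, 161):
162 = 1 × 161 + 1  ⟹  1 = (1)·162 + (-1)·161
So (-1)·161 ≡ 1 (mod 162), i.e. 161^(-1) ≡ -1 ≡ 161 (mod 162).
Check: 161 × 161 = 25921 ≡ 1 (mod 162)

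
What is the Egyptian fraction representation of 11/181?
1/17 + 1/513 + 1/1578501

Greedy algorithm:
11/181: ceiling(181/11) = 17, use 1/17
6/3077: ceiling(3077/6) = 513, use 1/513
1/1578501: ceiling(1578501/1) = 1578501, use 1/1578501
Result: 11/181 = 1/17 + 1/513 + 1/1578501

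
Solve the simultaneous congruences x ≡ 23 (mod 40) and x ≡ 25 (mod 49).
1103

Using Chinese Remainder Theorem:
M = 40 × 49 = 1960
M1 = 49, M2 = 40
y1 = 49^(-1) mod 40 = 9
y2 = 40^(-1) mod 49 = 38
x = (23×49×9 + 25×40×38) mod 1960 = 1103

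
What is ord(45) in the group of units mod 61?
30

61 is prime, so ord(45) divides φ(61) = 60.
Divisors of 60: 1, 2, 3, 4, 5, 6, 10, 12, 15, 20, 30, 60.
Repeated squaring: 45^1 ≡ 45, 45^2 ≡ 12, 45^4 ≡ 22, 45^8 ≡ 57, 45^16 ≡ 16, 45^32 ≡ 12 (mod 61).
Test 45^d mod 61 for each divisor d in increasing order:
45^1 ≡ 45
45^2 ≡ 12
45^3 = 45^2·45^1 ≡ 52
45^4 ≡ 22
45^5 = 45^4·45^1 ≡ 14
45^6 = 45^4·45^2 ≡ 20
45^10 = 45^8·45^2 ≡ 13
45^12 = 45^8·45^4 ≡ 34
45^15 = 45^8·45^4·45^2·45^1 ≡ 60
45^20 = 45^16·45^4 ≡ 47
45^30 = 45^16·45^8·45^4·45^2 ≡ 1  ← first divisor giving 1
The order is 30.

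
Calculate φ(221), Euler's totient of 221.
192

221 = 13 × 17
φ(n) = n × ∏(1 - 1/p) for each prime p dividing n
φ(221) = 221 × (1 - 1/13) × (1 - 1/17) = 192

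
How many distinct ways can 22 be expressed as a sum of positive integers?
1002

p(n) counts ways to write n as a sum of positive integers (order ignored).
Euler's pentagonal recurrence: p(k) = p(k-1) + p(k-2) - p(k-5) - p(k-7) + p(k-12) + p(k-15) - ... (offsets j(3j∓1)/2, signs ++--, p(0)=1, p(<0)=0).
DP table for k = 0..21: p(0)=1, p(1)=1, p(2)=2, p(3)=3, p(4)=5, p(5)=7, p(6)=11, p(7)=15, p(8)=22, p(9)=30, p(10)=42, p(11)=56, p(12)=77, p(13)=101, p(14)=135, p(15)=176, p(16)=231, p(17)=297, p(18)=385, p(19)=490, p(20)=627, p(21)=792.
Final step: p(22) = p(21) + p(20) - p(17) - p(15) + p(10) + p(7) - p(0)
= 792 + 627 - 297 - 176 + 42 + 15 - 1
= 1002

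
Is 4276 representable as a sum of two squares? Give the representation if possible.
26² + 60² (a=26, b=60)

Factorization: 4276 = 2^2 × 1069
By Fermat: n is sum of two squares iff every prime p ≡ 3 (mod 4) appears to even power.
All primes ≡ 3 (mod 4) appear to even power.
Search a = 0, 1, 2, … for 4276 - a² a perfect square: first hit at a = 26: 4276 - 676 = 3600 = 60².
4276 = 26² + 60² = 676 + 3600 ✓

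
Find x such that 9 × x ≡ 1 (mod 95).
74

gcd(9, 95) = 1, so the inverse exists.
Extended Euclidean algorithm on (95, 9):
95 = 10 × 9 + 5  ⟹  5 = (1)·95 + (-10)·9
9 = 1 × 5 + 4  ⟹  4 = (-1)·95 + (11)·9
5 = 1 × 4 + 1  ⟹  1 = (2)·95 + (-21)·9
So (-21)·9 ≡ 1 (mod 95), i.e. 9^(-1) ≡ -21 ≡ 74 (mod 95).
Check: 9 × 74 = 666 ≡ 1 (mod 95)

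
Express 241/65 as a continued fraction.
[3; 1, 2, 2, 2, 1, 2]

Euclidean algorithm steps:
241 = 3 × 65 + 46
65 = 1 × 46 + 19
46 = 2 × 19 + 8
19 = 2 × 8 + 3
8 = 2 × 3 + 2
3 = 1 × 2 + 1
2 = 2 × 1 + 0
Continued fraction: [3; 1, 2, 2, 2, 1, 2]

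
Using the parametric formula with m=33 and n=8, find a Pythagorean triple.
(1025, 528, 1153)

Euclid's formula: a = m² - n², b = 2mn, c = m² + n²
m = 33, n = 8
a = 33² - 8² = 1089 - 64 = 1025
b = 2 × 33 × 8 = 528
c = 33² + 8² = 1089 + 64 = 1153
Verification: 1025² + 528² = 1050625 + 278784 = 1329409 = 1153² ✓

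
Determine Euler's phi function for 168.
48

168 = 2^3 × 3 × 7
φ(n) = n × ∏(1 - 1/p) for each prime p dividing n
φ(168) = 168 × (1 - 1/2) × (1 - 1/3) × (1 - 1/7) = 48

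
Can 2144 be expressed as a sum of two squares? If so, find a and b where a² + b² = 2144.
Not possible

Factorization: 2144 = 2^5 × 67
By Fermat: n is sum of two squares iff every prime p ≡ 3 (mod 4) appears to even power.
Prime(s) ≡ 3 (mod 4) with odd exponent: [(67, 1)]
Therefore 2144 cannot be expressed as a² + b².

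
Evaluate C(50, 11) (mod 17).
16

Using Lucas' theorem:
Write n=50 and k=11 in base 17:
n in base 17: [2, 16]
k in base 17: [0, 11]
C(50,11) mod 17 = ∏ C(n_i, k_i) mod 17
Digit binomials (mod 17): C(2,0) = 1; C(16,11) = 4368 ≡ 16
Product: 1 × 16 = 16 ≡ 16 (mod 17)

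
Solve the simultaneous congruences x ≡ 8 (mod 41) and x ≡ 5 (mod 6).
131

Using Chinese Remainder Theorem:
M = 41 × 6 = 246
M1 = 6, M2 = 41
y1 = 6^(-1) mod 41 = 7
y2 = 41^(-1) mod 6 = 5
x = (8×6×7 + 5×41×5) mod 246 = 131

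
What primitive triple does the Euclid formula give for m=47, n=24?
(1633, 2256, 2785)

Euclid's formula: a = m² - n², b = 2mn, c = m² + n²
m = 47, n = 24
a = 47² - 24² = 2209 - 576 = 1633
b = 2 × 47 × 24 = 2256
c = 47² + 24² = 2209 + 576 = 2785
Verification: 1633² + 2256² = 2666689 + 5089536 = 7756225 = 2785² ✓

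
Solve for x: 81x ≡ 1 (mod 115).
71

gcd(81, 115) = 1, so the inverse exists.
Extended Euclidean algorithm on (115, 81):
115 = 1 × 81 + 34  ⟹  34 = (1)·115 + (-1)·81
81 = 2 × 34 + 13  ⟹  13 = (-2)·115 + (3)·81
34 = 2 × 13 + 8  ⟹  8 = (5)·115 + (-7)·81
13 = 1 × 8 + 5  ⟹  5 = (-7)·115 + (10)·81
8 = 1 × 5 + 3  ⟹  3 = (12)·115 + (-17)·81
5 = 1 × 3 + 2  ⟹  2 = (-19)·115 + (27)·81
3 = 1 × 2 + 1  ⟹  1 = (31)·115 + (-44)·81
So (-44)·81 ≡ 1 (mod 115), i.e. 81^(-1) ≡ -44 ≡ 71 (mod 115).
Check: 81 × 71 = 5751 ≡ 1 (mod 115)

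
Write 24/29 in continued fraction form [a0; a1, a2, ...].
[0; 1, 4, 1, 4]

Euclidean algorithm steps:
24 = 0 × 29 + 24
29 = 1 × 24 + 5
24 = 4 × 5 + 4
5 = 1 × 4 + 1
4 = 4 × 1 + 0
Continued fraction: [0; 1, 4, 1, 4]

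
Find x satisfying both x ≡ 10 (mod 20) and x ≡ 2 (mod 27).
110

Using Chinese Remainder Theorem:
M = 20 × 27 = 540
M1 = 27, M2 = 20
y1 = 27^(-1) mod 20 = 3
y2 = 20^(-1) mod 27 = 23
x = (10×27×3 + 2×20×23) mod 540 = 110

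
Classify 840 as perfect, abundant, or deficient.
abundant

Proper divisors of 840: sum = 1 + 2 + 3 + 4 + 5 + 6 + 7 + 8 + ... + 168 + 210 + 280 + 420 (31 divisors) = 2040
Since 2040 > 840, 840 is abundant.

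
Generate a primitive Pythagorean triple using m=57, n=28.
(2465, 3192, 4033)

Euclid's formula: a = m² - n², b = 2mn, c = m² + n²
m = 57, n = 28
a = 57² - 28² = 3249 - 784 = 2465
b = 2 × 57 × 28 = 3192
c = 57² + 28² = 3249 + 784 = 4033
Verification: 2465² + 3192² = 6076225 + 10188864 = 16265089 = 4033² ✓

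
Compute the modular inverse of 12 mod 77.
45

gcd(12, 77) = 1, so the inverse exists.
Extended Euclidean algorithm on (77, 12):
77 = 6 × 12 + 5  ⟹  5 = (1)·77 + (-6)·12
12 = 2 × 5 + 2  ⟹  2 = (-2)·77 + (13)·12
5 = 2 × 2 + 1  ⟹  1 = (5)·77 + (-32)·12
So (-32)·12 ≡ 1 (mod 77), i.e. 12^(-1) ≡ -32 ≡ 45 (mod 77).
Check: 12 × 45 = 540 ≡ 1 (mod 77)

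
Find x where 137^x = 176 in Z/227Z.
122

Baby-step giant-step with step n = ⌈√227⌉ = 16.
Baby steps 137^j mod 227 (j:value) for j=0..15: 0:1, 1:137, 2:155, 3:124, 4:190, 5:152, 6:167, 7:179, 8:7, 9:51, 10:177, 11:187, 12:195, 13:156, 14:34, 15:118.
Giant-step multiplier: 137^(-16) ≡ 137^(226-16) = 137^210 ≡ 139 (mod 227).
Giant steps γ_i = 176·139^i mod 227: γ_0=176, γ_1=175, γ_2=36, γ_3=10, γ_4=28, γ_5=33, γ_6=47, γ_7=177 (in table at j=10).
x = i·n + j = 7·16 + 10 = 122.
Check: 137^122 ≡ 176 (mod 227).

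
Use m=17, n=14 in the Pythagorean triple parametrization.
(93, 476, 485)

Euclid's formula: a = m² - n², b = 2mn, c = m² + n²
m = 17, n = 14
a = 17² - 14² = 289 - 196 = 93
b = 2 × 17 × 14 = 476
c = 17² + 14² = 289 + 196 = 485
Verification: 93² + 476² = 8649 + 226576 = 235225 = 485² ✓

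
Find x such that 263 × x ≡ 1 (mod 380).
367

gcd(263, 380) = 1, so the inverse exists.
Extended Euclidean algorithm on (380, 263):
380 = 1 × 263 + 117  ⟹  117 = (1)·380 + (-1)·263
263 = 2 × 117 + 29  ⟹  29 = (-2)·380 + (3)·263
117 = 4 × 29 + 1  ⟹  1 = (9)·380 + (-13)·263
So (-13)·263 ≡ 1 (mod 380), i.e. 263^(-1) ≡ -13 ≡ 367 (mod 380).
Check: 263 × 367 = 96521 ≡ 1 (mod 380)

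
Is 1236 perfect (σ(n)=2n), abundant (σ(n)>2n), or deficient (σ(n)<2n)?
abundant

Proper divisors of 1236: sum = 1 + 2 + 3 + 4 + 6 + 12 + 103 + 206 + 309 + 412 + 618 = 1676
Since 1676 > 1236, 1236 is abundant.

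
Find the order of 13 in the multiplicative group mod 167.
166

167 is prime, so ord(13) divides φ(167) = 166.
Divisors of 166: 1, 2, 83, 166.
Repeated squaring: 13^1 ≡ 13, 13^2 ≡ 2, 13^4 ≡ 4, 13^8 ≡ 16, 13^16 ≡ 89, 13^32 ≡ 72, 13^64 ≡ 7, 13^128 ≡ 49 (mod 167).
Test 13^d mod 167 for each divisor d in increasing order:
13^1 ≡ 13
13^2 ≡ 2
13^83 = 13^64·13^16·13^2·13^1 ≡ 166
13^166 = 13^128·13^32·13^4·13^2 ≡ 1  ← first divisor giving 1
The order is 166.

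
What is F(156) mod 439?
225

Matrix identity: Q^n = [[F_(n+1), F_n], [F_n, F_(n-1)]] with Q = [[1,1],[1,0]].
n = 156 = 10011100₂. Square-and-multiply, entries mod 439:
Q^1 = [[1,1],[1,0]]
Q^2 = (Q^1)² = [[2,1],[1,1]]
Q^4 = (Q^2)² = [[5,3],[3,2]]
Q^9 = (Q^4)²·Q = [[55,34],[34,21]]
Q^19 = (Q^9)²·Q = [[180,230],[230,389]]
Q^39 = (Q^19)²·Q = [[182,134],[134,48]]
Q^78 = (Q^39)² = [[156,90],[90,66]]
Q^156 = (Q^78)² = [[389,225],[225,164]]
F_156 mod 439 = Q^156[0][1] = 225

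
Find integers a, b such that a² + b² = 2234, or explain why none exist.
5² + 47² (a=5, b=47)

Factorization: 2234 = 2 × 1117
By Fermat: n is sum of two squares iff every prime p ≡ 3 (mod 4) appears to even power.
All primes ≡ 3 (mod 4) appear to even power.
Search a = 0, 1, 2, … for 2234 - a² a perfect square: first hit at a = 5: 2234 - 25 = 2209 = 47².
2234 = 5² + 47² = 25 + 2209 ✓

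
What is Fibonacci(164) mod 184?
141

Matrix identity: Q^n = [[F_(n+1), F_n], [F_n, F_(n-1)]] with Q = [[1,1],[1,0]].
n = 164 = 10100100₂. Square-and-multiply, entries mod 184:
Q^1 = [[1,1],[1,0]]
Q^2 = (Q^1)² = [[2,1],[1,1]]
Q^5 = (Q^2)²·Q = [[8,5],[5,3]]
Q^10 = (Q^5)² = [[89,55],[55,34]]
Q^20 = (Q^10)² = [[90,141],[141,133]]
Q^41 = (Q^20)²·Q = [[176,13],[13,163]]
Q^82 = (Q^41)² = [[49,175],[175,58]]
Q^164 = (Q^82)² = [[90,141],[141,133]]
F_164 mod 184 = Q^164[0][1] = 141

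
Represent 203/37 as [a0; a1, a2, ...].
[5; 2, 18]

Euclidean algorithm steps:
203 = 5 × 37 + 18
37 = 2 × 18 + 1
18 = 18 × 1 + 0
Continued fraction: [5; 2, 18]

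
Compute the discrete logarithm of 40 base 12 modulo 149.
91

Baby-step giant-step with step n = ⌈√149⌉ = 13.
Baby steps 12^j mod 149 (j:value) for j=0..12: 0:1, 1:12, 2:144, 3:89, 4:25, 5:2, 6:24, 7:139, 8:29, 9:50, 10:4, 11:48, 12:129.
Giant-step multiplier: 12^(-13) ≡ 12^(148-13) = 12^135 ≡ 18 (mod 149).
Giant steps γ_i = 40·18^i mod 149: γ_0=40, γ_1=124, γ_2=146, γ_3=95, γ_4=71, γ_5=86, γ_6=58, γ_7=1 (in table at j=0).
x = i·n + j = 7·13 + 0 = 91.
Check: 12^91 ≡ 40 (mod 149).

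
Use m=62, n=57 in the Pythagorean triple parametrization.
(595, 7068, 7093)

Euclid's formula: a = m² - n², b = 2mn, c = m² + n²
m = 62, n = 57
a = 62² - 57² = 3844 - 3249 = 595
b = 2 × 62 × 57 = 7068
c = 62² + 57² = 3844 + 3249 = 7093
Verification: 595² + 7068² = 354025 + 49956624 = 50310649 = 7093² ✓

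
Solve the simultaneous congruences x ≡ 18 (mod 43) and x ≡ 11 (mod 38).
1265

Using Chinese Remainder Theorem:
M = 43 × 38 = 1634
M1 = 38, M2 = 43
y1 = 38^(-1) mod 43 = 17
y2 = 43^(-1) mod 38 = 23
x = (18×38×17 + 11×43×23) mod 1634 = 1265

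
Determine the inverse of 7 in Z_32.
23

gcd(7, 32) = 1, so the inverse exists.
Extended Euclidean algorithm on (32, 7):
32 = 4 × 7 + 4  ⟹  4 = (1)·32 + (-4)·7
7 = 1 × 4 + 3  ⟹  3 = (-1)·32 + (5)·7
4 = 1 × 3 + 1  ⟹  1 = (2)·32 + (-9)·7
So (-9)·7 ≡ 1 (mod 32), i.e. 7^(-1) ≡ -9 ≡ 23 (mod 32).
Check: 7 × 23 = 161 ≡ 1 (mod 32)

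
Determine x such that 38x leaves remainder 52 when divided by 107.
x ≡ 7 (mod 107)

gcd(38, 107) = 1, which divides 52, so solutions exist.
Find 38^(-1) mod 107 by the extended Euclidean algorithm:
107 = 2 × 38 + 31  ⟹  31 = (1)·107 + (-2)·38
38 = 1 × 31 + 7  ⟹  7 = (-1)·107 + (3)·38
31 = 4 × 7 + 3  ⟹  3 = (5)·107 + (-14)·38
7 = 2 × 3 + 1  ⟹  1 = (-11)·107 + (31)·38
So (31)·38 ≡ 1 (mod 107), i.e. 38^(-1) ≡ 31 (mod 107).
x ≡ 31 × 52 = 1612 ≡ 7 (mod 107).
Check: 38 × 7 = 266 ≡ 52 (mod 107).
Unique solution: x ≡ 7 (mod 107)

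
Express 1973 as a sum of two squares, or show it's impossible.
23² + 38² (a=23, b=38)

Factorization: 1973 = 1973
By Fermat: n is sum of two squares iff every prime p ≡ 3 (mod 4) appears to even power.
All primes ≡ 3 (mod 4) appear to even power.
Search a = 0, 1, 2, … for 1973 - a² a perfect square: first hit at a = 23: 1973 - 529 = 1444 = 38².
1973 = 23² + 38² = 529 + 1444 ✓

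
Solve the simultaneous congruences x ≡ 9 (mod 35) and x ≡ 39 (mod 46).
499

Using Chinese Remainder Theorem:
M = 35 × 46 = 1610
M1 = 46, M2 = 35
y1 = 46^(-1) mod 35 = 16
y2 = 35^(-1) mod 46 = 25
x = (9×46×16 + 39×35×25) mod 1610 = 499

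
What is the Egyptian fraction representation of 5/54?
1/11 + 1/594

Greedy algorithm:
5/54: ceiling(54/5) = 11, use 1/11
1/594: ceiling(594/1) = 594, use 1/594
Result: 5/54 = 1/11 + 1/594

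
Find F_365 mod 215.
190

Matrix identity: Q^n = [[F_(n+1), F_n], [F_n, F_(n-1)]] with Q = [[1,1],[1,0]].
n = 365 = 101101101₂. Square-and-multiply, entries mod 215:
Q^1 = [[1,1],[1,0]]
Q^2 = (Q^1)² = [[2,1],[1,1]]
Q^5 = (Q^2)²·Q = [[8,5],[5,3]]
Q^11 = (Q^5)²·Q = [[144,89],[89,55]]
Q^22 = (Q^11)² = [[62,81],[81,196]]
Q^45 = (Q^22)²·Q = [[128,85],[85,43]]
Q^91 = (Q^45)²·Q = [[89,174],[174,130]]
Q^182 = (Q^91)² = [[142,51],[51,91]]
Q^365 = (Q^182)²·Q = [[33,190],[190,58]]
F_365 mod 215 = Q^365[0][1] = 190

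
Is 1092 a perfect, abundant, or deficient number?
abundant

Proper divisors of 1092: sum = 1 + 2 + 3 + 4 + 6 + 7 + 12 + 13 + ... + 182 + 273 + 364 + 546 (23 divisors) = 2044
Since 2044 > 1092, 1092 is abundant.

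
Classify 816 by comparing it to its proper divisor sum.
abundant

Proper divisors of 816: sum = 1 + 2 + 3 + 4 + 6 + 8 + 12 + 16 + ... + 136 + 204 + 272 + 408 (19 divisors) = 1416
Since 1416 > 816, 816 is abundant.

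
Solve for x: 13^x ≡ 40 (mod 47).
5

Baby-step giant-step with step n = ⌈√47⌉ = 7.
Baby steps 13^j mod 47 (j:value) for j=0..6: 0:1, 1:13, 2:28, 3:35, 4:32, 5:40, 6:3.
h = 40 is already in the table at j=5, so x = 5.
Check: 13^5 ≡ 40 (mod 47).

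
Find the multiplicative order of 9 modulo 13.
3

13 is prime, so ord(9) divides φ(13) = 12.
Divisors of 12: 1, 2, 3, 4, 6, 12.
Repeated squaring: 9^1 ≡ 9, 9^2 ≡ 3, 9^4 ≡ 9, 9^8 ≡ 3 (mod 13).
Test 9^d mod 13 for each divisor d in increasing order:
9^1 ≡ 9
9^2 ≡ 3
9^3 = 9^2·9^1 ≡ 1  ← first divisor giving 1
The order is 3.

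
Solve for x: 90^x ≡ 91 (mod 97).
8

Baby-step giant-step with step n = ⌈√97⌉ = 10.
Baby steps 90^j mod 97 (j:value) for j=0..9: 0:1, 1:90, 2:49, 3:45, 4:73, 5:71, 6:85, 7:84, 8:91, 9:42.
h = 91 is already in the table at j=8, so x = 8.
Check: 90^8 ≡ 91 (mod 97).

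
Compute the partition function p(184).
980462880430

p(n) counts ways to write n as a sum of positive integers (order ignored).
Euler's pentagonal recurrence: p(k) = p(k-1) + p(k-2) - p(k-5) - p(k-7) + p(k-12) + p(k-15) - ... (offsets j(3j∓1)/2, signs ++--, p(0)=1, p(<0)=0).
DP table for k = 0..183: p(0)=1, p(1)=1, p(2)=2, p(3)=3, p(4)=5, p(5)=7, p(6)=11, p(7)=15, p(8)=22, p(9)=30, p(10)=42, p(11)=56, p(12)=77, p(13)=101, p(14)=135, p(15)=176, p(16)=231, p(17)=297, p(18)=385, p(19)=490, p(20)=627, p(21)=792, p(22)=1002, p(23)=1255, p(24)=1575, p(25)=1958, p(26)=2436, p(27)=3010, p(28)=3718, p(29)=4565, p(30)=5604, p(31)=6842, p(32)=8349, p(33)=10143, p(34)=12310, p(35)=14883, p(36)=17977, p(37)=21637, p(38)=26015, p(39)=31185, p(40)=37338, p(41)=44583, p(42)=53174, p(43)=63261, p(44)=75175, p(45)=89134, p(46)=105558, p(47)=124754, p(48)=147273, p(49)=173525, p(50)=204226, p(51)=239943, p(52)=281589, p(53)=329931, p(54)=386155, p(55)=451276, p(56)=526823, p(57)=614154, p(58)=715220, p(59)=831820, p(60)=966467, p(61)=1121505, p(62)=1300156, p(63)=1505499, p(64)=1741630, p(65)=2012558, p(66)=2323520, p(67)=2679689, p(68)=3087735, p(69)=3554345, p(70)=4087968, p(71)=4697205, p(72)=5392783, p(73)=6185689, p(74)=7089500, p(75)=8118264, p(76)=9289091, p(77)=10619863, p(78)=12132164, p(79)=13848650, p(80)=15796476, p(81)=18004327, p(82)=20506255, p(83)=23338469, p(84)=26543660, p(85)=30167357, p(86)=34262962, p(87)=38887673, p(88)=44108109, p(89)=49995925, p(90)=56634173, p(91)=64112359, p(92)=72533807, p(93)=82010177, p(94)=92669720, p(95)=104651419, p(96)=118114304, p(97)=133230930, p(98)=150198136, p(99)=169229875, p(100)=190569292, p(101)=214481126, p(102)=241265379, p(103)=271248950, p(104)=304801365, p(105)=342325709, p(106)=384276336, p(107)=431149389, p(108)=483502844, p(109)=541946240, p(110)=607163746, p(111)=679903203, p(112)=761002156, p(113)=851376628, p(114)=952050665, p(115)=1064144451, p(116)=1188908248, p(117)=1327710076, p(118)=1482074143, p(119)=1653668665, p(120)=1844349560, p(121)=2056148051, p(122)=2291320912, p(123)=2552338241, p(124)=2841940500, p(125)=3163127352, p(126)=3519222692, p(127)=3913864295, p(128)=4351078600, p(129)=4835271870, p(130)=5371315400, p(131)=5964539504, p(132)=6620830889, p(133)=7346629512, p(134)=8149040695, p(135)=9035836076, p(136)=10015581680, p(137)=11097645016, p(138)=12292341831, p(139)=13610949895, p(140)=15065878135, p(141)=16670689208, p(142)=18440293320, p(143)=20390982757, p(144)=22540654445, p(145)=24908858009, p(146)=27517052599, p(147)=30388671978, p(148)=33549419497, p(149)=37027355200, p(150)=40853235313, p(151)=45060624582, p(152)=49686288421, p(153)=54770336324, p(154)=60356673280, p(155)=66493182097, p(156)=73232243759, p(157)=80630964769, p(158)=88751778802, p(159)=97662728555, p(160)=107438159466, p(161)=118159068427, p(162)=129913904637, p(163)=142798995930, p(164)=156919475295, p(165)=172389800255, p(166)=189334822579, p(167)=207890420102, p(168)=228204732751, p(169)=250438925115, p(170)=274768617130, p(171)=301384802048, p(172)=330495499613, p(173)=362326859895, p(174)=397125074750, p(175)=435157697830, p(176)=476715857290, p(177)=522115831195, p(178)=571701605655, p(179)=625846753120, p(180)=684957390936, p(181)=749474411781, p(182)=819876908323, p(183)=896684817527.
Final step: p(184) = p(183) + p(182) - p(179) - p(177) + p(172) + p(169) - p(162) - p(158) + p(149) + p(144) - p(133) - p(127) + p(114) + p(107) - p(92) - p(84) + p(67) + p(58) - p(39) - p(29) + p(8)
= 896684817527 + 819876908323 - 625846753120 - 522115831195 + 330495499613 + 250438925115 - 129913904637 - 88751778802 + 37027355200 + 22540654445 - 7346629512 - 3913864295 + 952050665 + 431149389 - 72533807 - 26543660 + 2679689 + 715220 - 31185 - 4565 + 22
= 980462880430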